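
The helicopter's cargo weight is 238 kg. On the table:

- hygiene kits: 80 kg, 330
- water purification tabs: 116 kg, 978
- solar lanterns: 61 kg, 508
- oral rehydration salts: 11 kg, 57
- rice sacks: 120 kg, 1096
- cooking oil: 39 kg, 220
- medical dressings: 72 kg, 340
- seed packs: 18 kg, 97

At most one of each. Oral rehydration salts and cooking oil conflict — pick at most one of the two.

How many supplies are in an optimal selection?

2

Best achievable people served is 2074.
One optimal bundle: water purification tabs + rice sacks (236 kg).
Every optimal selection uses 2 supplies.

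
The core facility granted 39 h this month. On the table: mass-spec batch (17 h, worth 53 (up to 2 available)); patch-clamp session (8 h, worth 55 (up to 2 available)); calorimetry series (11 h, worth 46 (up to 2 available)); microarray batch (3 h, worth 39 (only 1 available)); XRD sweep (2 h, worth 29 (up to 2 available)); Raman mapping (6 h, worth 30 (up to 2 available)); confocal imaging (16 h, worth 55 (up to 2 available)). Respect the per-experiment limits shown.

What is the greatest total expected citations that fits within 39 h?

267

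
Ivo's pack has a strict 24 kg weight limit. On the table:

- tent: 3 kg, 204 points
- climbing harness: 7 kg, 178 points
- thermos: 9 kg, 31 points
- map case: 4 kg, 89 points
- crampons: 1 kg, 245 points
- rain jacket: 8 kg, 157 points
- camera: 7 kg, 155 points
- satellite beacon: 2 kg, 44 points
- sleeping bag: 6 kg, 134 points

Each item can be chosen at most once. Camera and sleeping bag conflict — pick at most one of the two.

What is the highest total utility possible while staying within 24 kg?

Filling by ratio: tent + climbing harness + map case + crampons + satellite beacon + sleeping bag for 894, with 1 kg left unused.
Dropping sleeping bag frees 6 kg; slotting in camera (7 kg) lifts the total to 915 at 24 kg.
Next best is tent + climbing harness + map case + crampons + satellite beacon + sleeping bag at 894 (23 kg) — short by 21.

915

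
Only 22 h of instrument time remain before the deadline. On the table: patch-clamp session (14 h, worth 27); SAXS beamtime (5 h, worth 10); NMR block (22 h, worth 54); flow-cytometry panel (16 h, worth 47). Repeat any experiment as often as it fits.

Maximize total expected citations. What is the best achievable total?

57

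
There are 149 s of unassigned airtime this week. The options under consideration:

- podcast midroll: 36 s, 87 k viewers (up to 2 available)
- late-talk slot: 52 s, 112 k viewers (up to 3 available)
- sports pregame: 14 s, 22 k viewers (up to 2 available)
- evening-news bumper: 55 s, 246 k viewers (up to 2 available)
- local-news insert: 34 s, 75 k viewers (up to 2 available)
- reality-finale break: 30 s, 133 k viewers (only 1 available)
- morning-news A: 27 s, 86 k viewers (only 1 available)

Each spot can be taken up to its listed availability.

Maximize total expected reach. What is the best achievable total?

625

Taking 2×evening-news bumper + reality-finale break: 140 s used, 625 in expected reach.
The spare 9 s is too small for any remaining spot, and no exchange beats 625.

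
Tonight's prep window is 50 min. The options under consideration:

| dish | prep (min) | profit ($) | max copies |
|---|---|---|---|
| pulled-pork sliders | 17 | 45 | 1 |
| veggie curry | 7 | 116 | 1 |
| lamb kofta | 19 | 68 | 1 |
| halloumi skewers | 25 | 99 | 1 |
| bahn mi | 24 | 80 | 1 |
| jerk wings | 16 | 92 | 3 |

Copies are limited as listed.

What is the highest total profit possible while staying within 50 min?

The ratio heuristic lands on veggie curry + 2×jerk wings (300) but leaves 11 min idle.
The 16 min tied up in jerk wings is better spent on halloumi skewers — total rises to 307 (48 min).
No other feasible combination exceeds 307.

307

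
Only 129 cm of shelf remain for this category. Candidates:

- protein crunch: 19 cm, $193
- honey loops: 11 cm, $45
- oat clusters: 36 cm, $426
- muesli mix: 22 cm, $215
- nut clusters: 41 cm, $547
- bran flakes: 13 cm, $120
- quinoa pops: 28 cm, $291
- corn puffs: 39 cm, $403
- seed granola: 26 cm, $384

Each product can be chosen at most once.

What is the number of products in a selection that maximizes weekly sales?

4

Best achievable weekly sales is 1572.
One optimal bundle: oat clusters + muesli mix + nut clusters + seed granola (125 cm).
All optima have 4 products.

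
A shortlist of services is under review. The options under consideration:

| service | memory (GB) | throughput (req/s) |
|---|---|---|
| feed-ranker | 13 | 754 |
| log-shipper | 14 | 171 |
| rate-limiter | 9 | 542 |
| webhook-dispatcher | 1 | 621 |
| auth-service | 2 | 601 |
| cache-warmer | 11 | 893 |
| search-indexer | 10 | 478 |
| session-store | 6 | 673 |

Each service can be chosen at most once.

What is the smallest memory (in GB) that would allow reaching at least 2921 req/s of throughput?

29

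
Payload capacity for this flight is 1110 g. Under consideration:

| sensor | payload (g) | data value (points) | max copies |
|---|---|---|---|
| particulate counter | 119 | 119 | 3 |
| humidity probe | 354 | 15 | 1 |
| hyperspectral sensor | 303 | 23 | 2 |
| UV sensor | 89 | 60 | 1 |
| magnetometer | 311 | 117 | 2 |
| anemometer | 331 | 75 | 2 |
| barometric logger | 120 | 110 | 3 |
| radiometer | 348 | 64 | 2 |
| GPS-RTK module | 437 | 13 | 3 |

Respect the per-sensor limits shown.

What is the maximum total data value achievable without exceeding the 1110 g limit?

804

Ranking by ratio (data value/g): particulate counter 1.00, barometric logger 0.92, UV sensor 0.67.
Greedy by ratio would take 3×particulate counter + hyperspectral sensor + UV sensor + 3×barometric logger: 1109 g used, total 770.
The 392 g tied up in hyperspectral sensor and UV sensor is better spent on magnetometer — total rises to 804 (1028 g).
The spare 82 g is too small for any remaining sensor, and no exchange beats 804.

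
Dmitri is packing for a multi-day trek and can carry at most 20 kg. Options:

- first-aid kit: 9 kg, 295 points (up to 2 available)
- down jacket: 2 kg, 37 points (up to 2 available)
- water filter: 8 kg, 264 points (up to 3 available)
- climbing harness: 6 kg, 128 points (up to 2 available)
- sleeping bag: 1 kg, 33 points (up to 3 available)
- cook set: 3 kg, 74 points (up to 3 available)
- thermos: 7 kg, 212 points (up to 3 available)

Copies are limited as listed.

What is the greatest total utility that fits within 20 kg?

Greedy by ratio would take 2×water filter + 3×sleeping bag: 19 kg used, total 627.
Replace water filter with first-aid kit: the trade gains 31 net, giving 658 at 20 kg.

658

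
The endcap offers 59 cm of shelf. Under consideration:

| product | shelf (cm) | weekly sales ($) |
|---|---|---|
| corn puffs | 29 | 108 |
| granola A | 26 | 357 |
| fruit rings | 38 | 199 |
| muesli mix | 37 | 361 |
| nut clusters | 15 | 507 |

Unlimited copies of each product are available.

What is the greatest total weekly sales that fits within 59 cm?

1521

Taking 3×nut clusters: 45 cm used, 1521 in weekly sales.
That's the maximum — no swap from here does better than 1521.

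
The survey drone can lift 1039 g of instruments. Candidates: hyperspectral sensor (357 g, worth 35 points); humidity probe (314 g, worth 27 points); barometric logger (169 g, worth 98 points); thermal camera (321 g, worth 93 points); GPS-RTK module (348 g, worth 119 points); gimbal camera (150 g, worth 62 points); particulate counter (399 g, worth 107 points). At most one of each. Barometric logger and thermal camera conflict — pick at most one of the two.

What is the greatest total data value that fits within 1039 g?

324

Ranking by ratio (data value/g): barometric logger 0.58, gimbal camera 0.41, GPS-RTK module 0.34, thermal camera 0.29.
Taking barometric logger + GPS-RTK module + particulate counter: 916 g used, 324 in data value.
Next best is hyperspectral sensor + barometric logger + GPS-RTK module + gimbal camera at 314 (1024 g) — short by 10.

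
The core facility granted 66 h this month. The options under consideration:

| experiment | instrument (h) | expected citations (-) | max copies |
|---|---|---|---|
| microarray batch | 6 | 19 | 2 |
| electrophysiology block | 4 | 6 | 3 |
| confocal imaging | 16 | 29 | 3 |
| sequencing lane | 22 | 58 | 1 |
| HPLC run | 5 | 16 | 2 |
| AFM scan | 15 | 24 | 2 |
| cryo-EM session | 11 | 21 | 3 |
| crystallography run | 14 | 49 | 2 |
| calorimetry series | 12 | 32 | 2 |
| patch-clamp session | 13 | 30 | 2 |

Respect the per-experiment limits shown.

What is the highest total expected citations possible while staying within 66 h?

207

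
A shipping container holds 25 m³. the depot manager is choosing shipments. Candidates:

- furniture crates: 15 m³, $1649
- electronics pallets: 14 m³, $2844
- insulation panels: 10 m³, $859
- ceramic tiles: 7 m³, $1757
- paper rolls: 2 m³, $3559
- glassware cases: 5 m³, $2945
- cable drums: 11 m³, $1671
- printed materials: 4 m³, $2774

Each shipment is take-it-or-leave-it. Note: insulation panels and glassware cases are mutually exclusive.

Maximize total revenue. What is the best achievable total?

Greedy by ratio would take ceramic tiles + paper rolls + glassware cases + printed materials: 18 m³ used, total 11035.
Replace ceramic tiles with electronics pallets: the trade gains 1087 net, giving 12122 at 25 m³.
Nothing else feasible within 25 m³ beats 12122.

12122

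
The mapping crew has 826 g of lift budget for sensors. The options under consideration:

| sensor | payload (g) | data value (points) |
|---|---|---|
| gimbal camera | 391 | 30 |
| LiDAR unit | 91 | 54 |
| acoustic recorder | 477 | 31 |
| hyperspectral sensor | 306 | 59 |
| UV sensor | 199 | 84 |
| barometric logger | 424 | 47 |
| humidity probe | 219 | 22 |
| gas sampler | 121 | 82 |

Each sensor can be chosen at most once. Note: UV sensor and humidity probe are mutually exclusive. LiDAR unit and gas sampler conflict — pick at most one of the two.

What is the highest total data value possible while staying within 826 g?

Best packing: hyperspectral sensor + UV sensor + gas sampler — 626 g, 225 total.
Next best is UV sensor + barometric logger + gas sampler at 213 (744 g) — short by 12.

225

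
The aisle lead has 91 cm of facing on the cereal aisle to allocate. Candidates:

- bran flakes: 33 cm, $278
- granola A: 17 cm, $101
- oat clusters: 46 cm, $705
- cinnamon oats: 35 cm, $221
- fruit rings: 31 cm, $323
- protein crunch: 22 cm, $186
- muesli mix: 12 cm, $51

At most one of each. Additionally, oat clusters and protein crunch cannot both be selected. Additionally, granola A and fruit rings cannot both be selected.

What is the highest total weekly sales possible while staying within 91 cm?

1079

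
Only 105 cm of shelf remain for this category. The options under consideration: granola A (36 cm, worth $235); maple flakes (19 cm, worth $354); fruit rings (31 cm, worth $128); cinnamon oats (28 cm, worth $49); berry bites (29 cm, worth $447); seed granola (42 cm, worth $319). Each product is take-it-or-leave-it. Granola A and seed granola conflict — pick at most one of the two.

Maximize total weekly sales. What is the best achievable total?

1120

Maple flakes + berry bites + seed granola uses 90 of the 105 cm and totals 1120.
Nothing else feasible within 105 cm beats 1120.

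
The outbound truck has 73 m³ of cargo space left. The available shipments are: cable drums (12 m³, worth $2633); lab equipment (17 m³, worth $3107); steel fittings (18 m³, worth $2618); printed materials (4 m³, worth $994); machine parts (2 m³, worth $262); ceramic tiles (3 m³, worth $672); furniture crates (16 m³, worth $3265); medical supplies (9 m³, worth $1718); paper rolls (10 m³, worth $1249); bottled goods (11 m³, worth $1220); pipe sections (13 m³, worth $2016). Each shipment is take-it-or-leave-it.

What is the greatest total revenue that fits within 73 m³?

Taking the top-ratio shipments first gives cable drums + lab equipment + printed materials + machine parts + ceramic tiles + furniture crates + medical supplies + paper rolls for 13900 (73 m³).
Replace ceramic tiles and paper rolls with pipe sections: the trade gains 95 net, giving 13995 at 73 m³.
Every other selection either busts 73 m³ or fails to beat 13995.

13995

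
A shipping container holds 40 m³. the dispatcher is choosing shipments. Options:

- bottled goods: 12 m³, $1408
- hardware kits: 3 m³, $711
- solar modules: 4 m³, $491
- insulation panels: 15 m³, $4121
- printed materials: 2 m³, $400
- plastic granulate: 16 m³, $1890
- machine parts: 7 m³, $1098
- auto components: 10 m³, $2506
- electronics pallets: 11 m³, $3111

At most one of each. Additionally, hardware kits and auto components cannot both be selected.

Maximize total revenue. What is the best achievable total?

10229

Solar modules + insulation panels + auto components + electronics pallets uses 40 of the 40 m³ and totals 10229.
Next best is insulation panels + printed materials + auto components + electronics pallets at 10138 (38 m³) — short by 91.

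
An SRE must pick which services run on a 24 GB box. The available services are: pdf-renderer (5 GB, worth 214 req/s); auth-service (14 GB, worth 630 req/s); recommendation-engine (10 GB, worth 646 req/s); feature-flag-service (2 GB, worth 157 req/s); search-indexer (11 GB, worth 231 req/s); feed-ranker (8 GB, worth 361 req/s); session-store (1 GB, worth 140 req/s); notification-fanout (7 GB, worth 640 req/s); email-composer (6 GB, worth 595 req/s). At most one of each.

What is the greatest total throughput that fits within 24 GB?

Greedy by ratio would take feature-flag-service + feed-ranker + session-store + notification-fanout + email-composer: 24 GB used, total 1893.
Replace feature-flag-service and feed-ranker with recommendation-engine: the trade gains 128 net, giving 2021 at 24 GB.

2021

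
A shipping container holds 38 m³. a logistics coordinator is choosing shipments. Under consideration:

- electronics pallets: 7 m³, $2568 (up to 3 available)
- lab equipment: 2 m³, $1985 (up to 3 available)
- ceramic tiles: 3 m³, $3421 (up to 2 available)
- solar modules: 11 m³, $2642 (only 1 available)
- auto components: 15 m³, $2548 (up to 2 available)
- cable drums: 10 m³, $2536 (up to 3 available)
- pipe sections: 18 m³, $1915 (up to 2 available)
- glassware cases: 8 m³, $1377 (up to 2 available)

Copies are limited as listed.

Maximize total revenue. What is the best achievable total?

20575

Greedy by ratio would take 3×electronics pallets + 3×lab equipment + 2×ceramic tiles: 33 m³ used, total 20501.
The 7 m³ tied up in electronics pallets is better spent on solar modules — total rises to 20575 (37 m³).
Every other selection either busts 38 m³ or exceeds an availability limit or fails to beat 20575.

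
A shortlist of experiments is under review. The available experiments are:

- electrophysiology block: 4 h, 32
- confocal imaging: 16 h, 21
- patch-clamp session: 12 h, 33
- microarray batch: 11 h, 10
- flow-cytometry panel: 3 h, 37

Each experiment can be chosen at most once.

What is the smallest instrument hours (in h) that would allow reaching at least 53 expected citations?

Look for the lowest-instrument combination reaching 53.
electrophysiology block + flow-cytometry panel: 69 expected citations at 7 h.
Below 7 h the best achievable stays under 53.

7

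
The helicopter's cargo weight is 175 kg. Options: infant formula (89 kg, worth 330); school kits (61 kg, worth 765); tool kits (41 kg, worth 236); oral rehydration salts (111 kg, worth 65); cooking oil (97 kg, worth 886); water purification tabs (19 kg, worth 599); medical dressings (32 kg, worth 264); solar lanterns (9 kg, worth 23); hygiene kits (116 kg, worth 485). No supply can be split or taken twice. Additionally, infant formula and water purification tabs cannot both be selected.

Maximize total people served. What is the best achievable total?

Taking school kits + tool kits + water purification tabs + medical dressings + solar lanterns: 162 kg used, 1887 in people served.
The spare 13 kg is too small for any remaining supply, and no feasible exchange beats 1887.

1887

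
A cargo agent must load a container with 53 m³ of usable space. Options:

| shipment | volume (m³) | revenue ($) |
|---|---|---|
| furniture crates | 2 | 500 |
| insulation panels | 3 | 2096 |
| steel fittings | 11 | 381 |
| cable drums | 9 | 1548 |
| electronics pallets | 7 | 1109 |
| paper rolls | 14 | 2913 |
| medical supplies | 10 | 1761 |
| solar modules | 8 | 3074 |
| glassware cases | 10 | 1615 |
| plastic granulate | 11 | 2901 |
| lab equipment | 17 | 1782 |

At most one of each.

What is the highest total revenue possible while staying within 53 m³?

13854

Taking the top-ratio shipments first gives furniture crates + insulation panels + paper rolls + medical supplies + solar modules + plastic granulate for 13245 (48 m³).
Replace furniture crates with electronics pallets: the trade gains 609 net, giving 13854 at 53 m³.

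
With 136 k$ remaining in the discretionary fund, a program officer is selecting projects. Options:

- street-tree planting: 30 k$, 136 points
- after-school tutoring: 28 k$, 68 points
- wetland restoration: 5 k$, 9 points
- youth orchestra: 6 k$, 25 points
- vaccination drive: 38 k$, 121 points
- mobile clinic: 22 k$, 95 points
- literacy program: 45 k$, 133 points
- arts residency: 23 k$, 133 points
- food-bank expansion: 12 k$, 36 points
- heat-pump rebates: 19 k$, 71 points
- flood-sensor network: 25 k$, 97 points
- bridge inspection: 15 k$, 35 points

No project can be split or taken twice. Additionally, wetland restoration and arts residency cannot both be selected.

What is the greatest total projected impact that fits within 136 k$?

Taking street-tree planting + mobile clinic + arts residency + food-bank expansion + heat-pump rebates + flood-sensor network: 131 k$ used, 568 in projected impact.

568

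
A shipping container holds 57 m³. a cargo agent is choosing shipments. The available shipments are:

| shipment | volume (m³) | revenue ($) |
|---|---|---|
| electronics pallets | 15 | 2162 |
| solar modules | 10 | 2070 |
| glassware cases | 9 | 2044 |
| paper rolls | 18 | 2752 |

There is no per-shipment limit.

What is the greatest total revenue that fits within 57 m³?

12342

Taking the top-ratio shipments first gives 6×glassware cases for 12264 (54 m³).
The 27 m³ tied up in 3×glassware cases is better spent on 3×solar modules — total rises to 12342 (57 m³).
No other feasible combination exceeds 12342.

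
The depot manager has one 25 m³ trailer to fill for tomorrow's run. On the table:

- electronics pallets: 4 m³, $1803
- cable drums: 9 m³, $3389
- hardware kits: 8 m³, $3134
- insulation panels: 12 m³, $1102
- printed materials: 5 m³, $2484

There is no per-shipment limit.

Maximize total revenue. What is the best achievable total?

Best packing: 5×printed materials — 25 m³, 12420 total.
Every other selection either busts 25 m³ or fails to beat 12420.

12420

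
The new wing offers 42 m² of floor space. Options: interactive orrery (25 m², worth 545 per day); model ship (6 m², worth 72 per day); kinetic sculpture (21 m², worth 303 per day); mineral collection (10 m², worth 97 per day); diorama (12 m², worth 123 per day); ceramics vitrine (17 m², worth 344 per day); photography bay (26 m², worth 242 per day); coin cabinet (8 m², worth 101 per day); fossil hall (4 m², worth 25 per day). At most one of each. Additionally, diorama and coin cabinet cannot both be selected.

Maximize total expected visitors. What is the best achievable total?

Ranking by ratio (expected visitors/m²): interactive orrery 21.80, ceramics vitrine 20.24, kinetic sculpture 14.43.
Best packing: interactive orrery + ceramics vitrine — 42 m², 889 total.
That's the maximum — no feasible swap from here does better than 889.

889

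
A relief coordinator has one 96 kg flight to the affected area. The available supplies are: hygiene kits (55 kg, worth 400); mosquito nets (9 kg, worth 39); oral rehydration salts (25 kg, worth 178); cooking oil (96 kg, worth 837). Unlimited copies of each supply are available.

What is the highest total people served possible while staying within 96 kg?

By people served per kg: cooking oil 8.72, hygiene kits 7.27, oral rehydration salts 7.12, mosquito nets 4.33 lead.
The ratio ordering already packs tightly: cooking oil, 96 kg, 837.
That's the maximum — no swap from here does better than 837.

837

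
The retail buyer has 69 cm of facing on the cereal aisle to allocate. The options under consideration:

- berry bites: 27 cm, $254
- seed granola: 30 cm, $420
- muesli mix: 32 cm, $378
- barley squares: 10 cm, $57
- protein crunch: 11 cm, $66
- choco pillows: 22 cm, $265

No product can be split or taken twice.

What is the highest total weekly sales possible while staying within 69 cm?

798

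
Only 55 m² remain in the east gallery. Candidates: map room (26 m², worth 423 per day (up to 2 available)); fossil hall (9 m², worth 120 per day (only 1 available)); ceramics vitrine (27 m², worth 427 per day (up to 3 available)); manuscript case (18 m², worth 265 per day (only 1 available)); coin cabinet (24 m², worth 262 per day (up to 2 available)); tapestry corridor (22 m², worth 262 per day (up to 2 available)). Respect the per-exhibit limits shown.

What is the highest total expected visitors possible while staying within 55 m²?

Filling by ratio: 2×map room for 846, with 3 m² left unused.
The 52 m² tied up in 2×map room is better spent on 2×ceramics vitrine — total rises to 854 (54 m²).

854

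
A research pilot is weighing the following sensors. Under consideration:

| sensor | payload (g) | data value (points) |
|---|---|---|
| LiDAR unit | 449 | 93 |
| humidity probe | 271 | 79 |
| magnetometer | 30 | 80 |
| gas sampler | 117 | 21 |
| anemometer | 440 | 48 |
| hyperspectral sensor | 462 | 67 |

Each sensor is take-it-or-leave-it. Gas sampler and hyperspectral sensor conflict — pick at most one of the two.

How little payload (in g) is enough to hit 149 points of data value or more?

301

Minimise g subject to total data value ≥ 149.
humidity probe + magnetometer reaches 159 using 301 g.
Below 301 g the best achievable stays under 149.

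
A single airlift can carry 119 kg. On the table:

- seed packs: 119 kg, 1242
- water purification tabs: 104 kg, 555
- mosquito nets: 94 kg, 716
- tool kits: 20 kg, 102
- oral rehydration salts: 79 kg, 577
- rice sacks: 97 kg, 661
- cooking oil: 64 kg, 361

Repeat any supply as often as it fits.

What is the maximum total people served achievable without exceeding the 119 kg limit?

Density check — seed packs 10.44, mosquito nets 7.62, oral rehydration salts 7.30, rice sacks 6.81 are the best per kg.
The ratio ordering already packs tightly: seed packs, 119 kg, 1242.
That's the maximum — no swap from here does better than 1242.

1242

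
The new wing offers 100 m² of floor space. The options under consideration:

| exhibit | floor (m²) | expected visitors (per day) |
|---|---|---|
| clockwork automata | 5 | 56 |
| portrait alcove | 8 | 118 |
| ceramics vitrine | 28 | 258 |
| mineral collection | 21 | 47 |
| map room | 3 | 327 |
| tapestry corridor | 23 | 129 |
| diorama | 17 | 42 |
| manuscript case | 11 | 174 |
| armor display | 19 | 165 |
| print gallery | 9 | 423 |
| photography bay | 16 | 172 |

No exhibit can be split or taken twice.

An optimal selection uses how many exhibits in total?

8

Best achievable expected visitors is 1693.
For example clockwork automata + portrait alcove + ceramics vitrine + map room + manuscript case + armor display + print gallery + photography bay achieves it, using 99 m².
Every optimal selection uses 8 exhibits.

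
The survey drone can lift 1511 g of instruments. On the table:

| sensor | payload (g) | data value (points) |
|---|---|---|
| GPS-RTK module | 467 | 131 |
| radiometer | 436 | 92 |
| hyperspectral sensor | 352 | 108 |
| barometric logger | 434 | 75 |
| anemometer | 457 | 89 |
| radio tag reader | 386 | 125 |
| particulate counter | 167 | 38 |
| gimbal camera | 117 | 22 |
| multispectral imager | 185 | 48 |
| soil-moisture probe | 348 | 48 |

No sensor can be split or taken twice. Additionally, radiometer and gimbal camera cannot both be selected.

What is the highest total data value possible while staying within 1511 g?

434

GPS-RTK module + hyperspectral sensor + radio tag reader + gimbal camera + multispectral imager uses 1507 of the 1511 g and totals 434.
No other feasible combination exceeds 434.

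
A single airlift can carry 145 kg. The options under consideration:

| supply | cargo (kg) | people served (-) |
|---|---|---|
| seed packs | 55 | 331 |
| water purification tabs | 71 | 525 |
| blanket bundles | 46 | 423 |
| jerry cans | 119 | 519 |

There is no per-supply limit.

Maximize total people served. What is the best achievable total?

1269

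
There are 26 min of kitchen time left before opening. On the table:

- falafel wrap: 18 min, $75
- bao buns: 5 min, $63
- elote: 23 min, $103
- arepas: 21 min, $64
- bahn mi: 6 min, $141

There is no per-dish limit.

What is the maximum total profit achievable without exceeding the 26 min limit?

564

By profit per min: bahn mi 23.50, bao buns 12.60, elote 4.48, falafel wrap 4.17 lead.
Taking 4×bahn mi: 24 min used, 564 in profit.
That's the maximum — no swap from here does better than 564.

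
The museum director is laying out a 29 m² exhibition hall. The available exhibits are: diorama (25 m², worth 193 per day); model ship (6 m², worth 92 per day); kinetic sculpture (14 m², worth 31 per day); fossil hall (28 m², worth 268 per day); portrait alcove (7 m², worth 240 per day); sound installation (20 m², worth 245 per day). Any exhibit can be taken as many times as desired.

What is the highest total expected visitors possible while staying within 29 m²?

By expected visitors per m²: portrait alcove 34.29, model ship 15.33, sound installation 12.25 lead.
Taking 4×portrait alcove: 28 m² used, 960 in expected visitors.
Nothing else within 29 m² beats 960.

960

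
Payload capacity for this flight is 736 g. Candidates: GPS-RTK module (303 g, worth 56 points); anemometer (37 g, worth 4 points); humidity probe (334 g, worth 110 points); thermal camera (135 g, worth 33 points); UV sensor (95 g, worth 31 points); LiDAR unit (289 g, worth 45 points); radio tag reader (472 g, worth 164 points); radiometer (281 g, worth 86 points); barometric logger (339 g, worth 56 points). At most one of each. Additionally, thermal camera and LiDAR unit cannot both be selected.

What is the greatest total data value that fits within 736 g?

228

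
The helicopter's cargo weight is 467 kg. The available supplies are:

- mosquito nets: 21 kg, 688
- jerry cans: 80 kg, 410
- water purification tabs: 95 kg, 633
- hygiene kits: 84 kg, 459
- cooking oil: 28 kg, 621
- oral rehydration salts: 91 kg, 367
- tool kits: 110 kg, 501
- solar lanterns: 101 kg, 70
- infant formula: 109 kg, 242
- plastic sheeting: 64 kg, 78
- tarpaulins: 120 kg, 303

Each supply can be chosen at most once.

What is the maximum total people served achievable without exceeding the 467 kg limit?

3312

Best packing: mosquito nets + jerry cans + water purification tabs + hygiene kits + cooking oil + tool kits — 418 kg, 3312 total.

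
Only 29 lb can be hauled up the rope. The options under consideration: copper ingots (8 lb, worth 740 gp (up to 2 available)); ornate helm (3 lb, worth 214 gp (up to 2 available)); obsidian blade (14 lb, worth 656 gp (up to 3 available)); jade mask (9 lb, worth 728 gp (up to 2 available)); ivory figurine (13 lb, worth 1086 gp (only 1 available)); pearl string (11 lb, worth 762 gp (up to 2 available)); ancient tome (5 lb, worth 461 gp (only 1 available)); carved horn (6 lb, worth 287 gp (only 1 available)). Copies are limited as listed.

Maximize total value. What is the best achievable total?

2566

A density-first pass picks 2×copper ingots + 2×ornate helm + ancient tome — 2369 at 27 lb.
Replace 2×ornate helm and ancient tome with ivory figurine: the trade gains 197 net, giving 2566 at 29 lb.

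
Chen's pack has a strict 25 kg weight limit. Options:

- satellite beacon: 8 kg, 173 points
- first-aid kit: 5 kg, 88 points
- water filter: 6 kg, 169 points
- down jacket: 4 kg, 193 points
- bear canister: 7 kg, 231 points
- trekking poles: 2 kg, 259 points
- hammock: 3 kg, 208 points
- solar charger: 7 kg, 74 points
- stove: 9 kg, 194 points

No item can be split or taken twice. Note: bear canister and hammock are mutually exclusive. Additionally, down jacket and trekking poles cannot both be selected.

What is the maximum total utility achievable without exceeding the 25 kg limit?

918

First-aid kit + water filter + trekking poles + hammock + stove uses 25 of the 25 kg and totals 918.
Next best is satellite beacon + first-aid kit + water filter + trekking poles + hammock at 897 (24 kg) — short by 21.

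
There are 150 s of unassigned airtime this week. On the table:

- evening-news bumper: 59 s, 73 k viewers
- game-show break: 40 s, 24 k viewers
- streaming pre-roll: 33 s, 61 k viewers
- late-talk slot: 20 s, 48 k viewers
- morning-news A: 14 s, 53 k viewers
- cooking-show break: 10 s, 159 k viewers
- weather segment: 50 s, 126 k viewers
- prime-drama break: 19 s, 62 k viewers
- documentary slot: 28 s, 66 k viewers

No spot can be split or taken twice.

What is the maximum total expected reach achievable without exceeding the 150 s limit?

The ratio ordering already packs tightly: late-talk slot + morning-news A + cooking-show break + weather segment + prime-drama break + documentary slot, 141 s, 514.

514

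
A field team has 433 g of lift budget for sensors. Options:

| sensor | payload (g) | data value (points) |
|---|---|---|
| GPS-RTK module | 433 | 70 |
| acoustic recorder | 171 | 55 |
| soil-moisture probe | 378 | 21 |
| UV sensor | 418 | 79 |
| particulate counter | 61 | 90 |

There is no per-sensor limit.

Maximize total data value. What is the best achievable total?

630

Taking 7×particulate counter: 427 g used, 630 in data value.
That's the maximum — no swap from here does better than 630.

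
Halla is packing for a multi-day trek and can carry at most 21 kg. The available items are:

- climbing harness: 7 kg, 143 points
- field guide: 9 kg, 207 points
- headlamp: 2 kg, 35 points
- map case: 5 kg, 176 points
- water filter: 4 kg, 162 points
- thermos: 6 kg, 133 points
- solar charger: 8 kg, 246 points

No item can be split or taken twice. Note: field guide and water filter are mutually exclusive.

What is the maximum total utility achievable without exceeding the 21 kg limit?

619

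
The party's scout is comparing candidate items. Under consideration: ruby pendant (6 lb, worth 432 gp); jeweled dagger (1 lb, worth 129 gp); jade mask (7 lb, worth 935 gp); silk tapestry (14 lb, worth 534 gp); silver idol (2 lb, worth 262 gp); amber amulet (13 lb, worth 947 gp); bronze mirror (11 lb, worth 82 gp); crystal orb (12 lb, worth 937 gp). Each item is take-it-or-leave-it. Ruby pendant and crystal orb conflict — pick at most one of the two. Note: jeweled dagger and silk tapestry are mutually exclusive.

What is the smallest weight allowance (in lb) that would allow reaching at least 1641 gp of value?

16

Minimise lb subject to total value ≥ 1641.
ruby pendant + jeweled dagger + jade mask + silver idol reaches 1758 using 16 lb.
Below 16 lb the best achievable stays under 1641.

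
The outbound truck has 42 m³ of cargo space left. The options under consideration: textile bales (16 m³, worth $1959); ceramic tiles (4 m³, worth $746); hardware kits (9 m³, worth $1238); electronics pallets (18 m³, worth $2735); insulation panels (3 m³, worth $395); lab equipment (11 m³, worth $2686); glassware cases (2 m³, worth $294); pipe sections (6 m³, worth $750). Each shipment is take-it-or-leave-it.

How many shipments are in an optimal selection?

4

The maximum revenue within 42 m³ is 7405.
For example ceramic tiles + hardware kits + electronics pallets + lab equipment achieves it, using 42 m³.
Any selection reaching 7405 contains exactly 4 shipments.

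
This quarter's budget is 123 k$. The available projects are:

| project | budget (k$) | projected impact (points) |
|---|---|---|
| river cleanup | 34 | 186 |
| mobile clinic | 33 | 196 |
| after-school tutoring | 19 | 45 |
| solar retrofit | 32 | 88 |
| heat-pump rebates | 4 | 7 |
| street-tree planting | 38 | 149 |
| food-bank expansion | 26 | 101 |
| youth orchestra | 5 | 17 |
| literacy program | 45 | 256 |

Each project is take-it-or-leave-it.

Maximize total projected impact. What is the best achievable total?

662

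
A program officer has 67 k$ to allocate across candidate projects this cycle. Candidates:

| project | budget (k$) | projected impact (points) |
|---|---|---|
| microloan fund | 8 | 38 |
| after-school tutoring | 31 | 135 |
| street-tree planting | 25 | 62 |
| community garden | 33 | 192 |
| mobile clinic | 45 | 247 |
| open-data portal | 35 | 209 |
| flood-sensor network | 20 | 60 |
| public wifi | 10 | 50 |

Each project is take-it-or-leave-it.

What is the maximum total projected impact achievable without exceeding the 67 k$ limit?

A density-first pass picks microloan fund + open-data portal + public wifi — 297 at 53 k$.
Replace microloan fund and public wifi with after-school tutoring: the trade gains 47 net, giving 344 at 66 k$.
Every other selection either busts 67 k$ or fails to beat 344.

344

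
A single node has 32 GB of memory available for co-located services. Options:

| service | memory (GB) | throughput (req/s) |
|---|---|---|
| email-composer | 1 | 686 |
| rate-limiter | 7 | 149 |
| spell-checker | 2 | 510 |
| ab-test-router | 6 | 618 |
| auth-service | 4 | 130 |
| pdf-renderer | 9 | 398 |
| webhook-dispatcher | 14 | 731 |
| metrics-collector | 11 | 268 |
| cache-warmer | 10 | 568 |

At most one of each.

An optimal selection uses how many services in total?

5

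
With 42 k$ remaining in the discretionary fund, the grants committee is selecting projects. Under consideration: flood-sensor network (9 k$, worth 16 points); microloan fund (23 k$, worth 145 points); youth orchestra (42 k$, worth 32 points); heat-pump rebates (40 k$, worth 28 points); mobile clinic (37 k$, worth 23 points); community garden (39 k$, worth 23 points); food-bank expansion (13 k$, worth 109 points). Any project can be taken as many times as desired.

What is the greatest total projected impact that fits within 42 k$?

327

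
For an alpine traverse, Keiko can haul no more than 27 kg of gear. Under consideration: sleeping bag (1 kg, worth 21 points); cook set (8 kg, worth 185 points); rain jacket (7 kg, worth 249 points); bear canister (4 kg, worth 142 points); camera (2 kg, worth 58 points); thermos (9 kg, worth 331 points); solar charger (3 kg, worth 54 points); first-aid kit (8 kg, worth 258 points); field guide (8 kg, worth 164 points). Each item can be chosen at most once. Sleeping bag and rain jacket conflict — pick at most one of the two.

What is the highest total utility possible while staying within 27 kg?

Taking rain jacket + camera + thermos + first-aid kit: 26 kg used, 896 in utility.
That's the maximum — no feasible swap from here does better than 896.

896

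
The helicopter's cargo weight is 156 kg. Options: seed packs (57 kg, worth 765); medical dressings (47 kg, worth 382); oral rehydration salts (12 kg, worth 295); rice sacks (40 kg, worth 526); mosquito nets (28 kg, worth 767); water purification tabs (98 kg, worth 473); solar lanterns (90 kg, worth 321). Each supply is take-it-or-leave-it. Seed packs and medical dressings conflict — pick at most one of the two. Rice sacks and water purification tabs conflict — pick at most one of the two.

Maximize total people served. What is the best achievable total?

2353

Density check — mosquito nets 27.39, oral rehydration salts 24.58, seed packs 13.42 are the best per kg.
Seed packs + oral rehydration salts + rice sacks + mosquito nets uses 137 of the 156 kg and totals 2353.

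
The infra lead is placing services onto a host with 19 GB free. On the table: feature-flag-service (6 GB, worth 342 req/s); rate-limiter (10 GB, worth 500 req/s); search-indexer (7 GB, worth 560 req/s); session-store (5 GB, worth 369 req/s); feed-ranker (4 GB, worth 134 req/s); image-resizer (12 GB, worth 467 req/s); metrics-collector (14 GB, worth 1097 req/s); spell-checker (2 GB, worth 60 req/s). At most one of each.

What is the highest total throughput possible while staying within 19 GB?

1466

Density check — search-indexer 80.00, metrics-collector 78.36, session-store 73.80, feature-flag-service 57.00 are the best per GB.
A density-first pass picks feature-flag-service + search-indexer + session-store — 1271 at 18 GB.
Replace feature-flag-service and search-indexer with metrics-collector: the trade gains 195 net, giving 1466 at 19 GB.
The closest alternative, feature-flag-service + search-indexer + session-store, reaches only 1271.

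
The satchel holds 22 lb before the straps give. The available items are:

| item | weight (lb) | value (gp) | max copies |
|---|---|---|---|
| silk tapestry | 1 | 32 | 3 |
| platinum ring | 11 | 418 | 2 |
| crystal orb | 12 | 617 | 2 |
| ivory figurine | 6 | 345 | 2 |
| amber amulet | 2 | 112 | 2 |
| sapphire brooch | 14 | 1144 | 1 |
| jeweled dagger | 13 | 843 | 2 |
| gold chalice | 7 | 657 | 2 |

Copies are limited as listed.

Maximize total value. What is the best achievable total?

1833

By value per lb: gold chalice 93.86, sapphire brooch 81.71, jeweled dagger 64.85 lead.
Taking the top-ratio items first gives ivory figurine + amber amulet + 2×gold chalice for 1771 (22 lb).
Reworking the packing: silk tapestry + sapphire brooch + gold chalice uses 22 lb and improves the total to 1833.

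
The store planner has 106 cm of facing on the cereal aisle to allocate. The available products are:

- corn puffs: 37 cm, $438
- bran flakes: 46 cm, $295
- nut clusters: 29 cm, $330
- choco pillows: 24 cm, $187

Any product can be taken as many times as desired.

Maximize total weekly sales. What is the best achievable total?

Ranking by ratio (weekly sales/cm): corn puffs 11.84, nut clusters 11.38, choco pillows 7.79.
The ratio ordering already packs tightly: 2×corn puffs + nut clusters, 103 cm, 1206.
The spare 3 cm is too small for any remaining product, and no exchange beats 1206.

1206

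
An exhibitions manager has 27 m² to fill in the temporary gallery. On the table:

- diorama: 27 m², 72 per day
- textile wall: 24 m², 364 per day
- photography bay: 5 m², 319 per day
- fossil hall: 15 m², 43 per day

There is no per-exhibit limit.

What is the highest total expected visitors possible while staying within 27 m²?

1595

Ranking by ratio (expected visitors/m²): photography bay 63.80, textile wall 15.17, fossil hall 2.87.
Best packing: 5×photography bay — 25 m², 1595 total.
Every other selection either busts 27 m² or fails to beat 1595.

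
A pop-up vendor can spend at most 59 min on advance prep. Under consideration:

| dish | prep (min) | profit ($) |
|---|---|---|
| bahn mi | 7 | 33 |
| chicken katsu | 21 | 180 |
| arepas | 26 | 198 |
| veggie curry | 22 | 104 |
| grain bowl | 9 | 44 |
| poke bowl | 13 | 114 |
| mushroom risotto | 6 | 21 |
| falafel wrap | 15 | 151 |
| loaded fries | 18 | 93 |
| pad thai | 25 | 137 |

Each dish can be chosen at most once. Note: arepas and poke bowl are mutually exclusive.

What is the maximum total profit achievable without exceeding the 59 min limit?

Density check — falafel wrap 10.07, poke bowl 8.77, chicken katsu 8.57 are the best per min.
Chicken katsu + grain bowl + poke bowl + falafel wrap uses 58 of the 59 min and totals 489.
Next best is bahn mi + chicken katsu + poke bowl + falafel wrap at 478 (56 min) — short by 11.

489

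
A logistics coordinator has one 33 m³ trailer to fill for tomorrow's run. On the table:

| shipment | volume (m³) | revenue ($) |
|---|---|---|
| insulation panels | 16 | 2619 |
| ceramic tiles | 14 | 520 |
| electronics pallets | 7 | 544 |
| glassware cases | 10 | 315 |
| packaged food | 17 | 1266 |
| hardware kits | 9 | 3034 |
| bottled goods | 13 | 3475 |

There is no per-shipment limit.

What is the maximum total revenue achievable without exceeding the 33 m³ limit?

By revenue per m³: hardware kits 337.11, bottled goods 267.31, insulation panels 163.69 lead.
A density-first pass picks 3×hardware kits — 9102 at 27 m³.
Dropping hardware kits frees 9 m³; slotting in bottled goods (13 m³) lifts the total to 9543 at 31 m³.
That's the maximum — no swap from here does better than 9543.

9543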